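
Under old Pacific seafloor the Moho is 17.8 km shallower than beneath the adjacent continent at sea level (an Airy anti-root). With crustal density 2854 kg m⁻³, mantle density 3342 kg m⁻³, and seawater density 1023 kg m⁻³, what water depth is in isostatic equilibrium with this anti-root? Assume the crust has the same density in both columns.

4.74 km

Replacing a thickness d of crust by seawater at the top must be balanced by replacing crust with mantle at the base: d (ρ_c − ρ_w) = a (ρ_m − ρ_c).
d = a (ρ_m − ρ_c)/(ρ_c − ρ_w) = 17.8 km × 488/1831 = 4.74 km.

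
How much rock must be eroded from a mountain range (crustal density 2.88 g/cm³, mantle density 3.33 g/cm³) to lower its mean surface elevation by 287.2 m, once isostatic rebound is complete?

Net drop Δ = e − u = e − e ρ_c/ρ_m = e (ρ_m − ρ_c)/ρ_m.
e = Δ ρ_m/(ρ_m − ρ_c) = 287.2 m × 3.33/0.45 = 2130 m.

2130 m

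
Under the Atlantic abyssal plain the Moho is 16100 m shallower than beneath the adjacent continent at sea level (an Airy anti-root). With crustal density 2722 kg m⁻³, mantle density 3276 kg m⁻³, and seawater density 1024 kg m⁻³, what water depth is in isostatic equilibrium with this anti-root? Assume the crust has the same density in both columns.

Replacing a thickness d of crust by seawater at the top must be balanced by replacing crust with mantle at the base: d (ρ_c − ρ_w) = a (ρ_m − ρ_c).
d = a (ρ_m − ρ_c)/(ρ_c − ρ_w) = 16100 m × 554/1698 = 5250 m.

5250 m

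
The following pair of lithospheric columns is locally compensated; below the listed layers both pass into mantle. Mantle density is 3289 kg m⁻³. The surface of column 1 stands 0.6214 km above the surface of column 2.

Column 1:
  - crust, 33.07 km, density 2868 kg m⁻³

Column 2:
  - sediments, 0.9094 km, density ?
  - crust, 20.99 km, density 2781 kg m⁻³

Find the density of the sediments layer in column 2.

1950 kg m⁻³

Take the compensation level at the base of the deeper column (depth z_c below the surface of column 1) and equate Σ ρ_i t_i down to z_c; mantle fills any gap and the z_c terms cancel.
Column 1: 33.07×2868 + (z_c − 33.07)×3289
Column 2: 0.6214×0 + 0.9094×ρ + 20.99×2781 + (z_c − 0.6214 − 21.8994)×3289
The z_c×3289 term appears on both sides and cancels. Collect the known terms of each column as K = Σ(ρt)_known − 3289 × (depth of known layers): K_1 = 94844.76 − 3289×33.07 = −13922.47; K_2 = 58373.19 − 3289×(0.6214 + 21.8994) = −15697.7212.
Balance: K_1 = K_2 + 0.9094×ρ, so ρ = (K_1 − K_2)/0.9094 = 1775.25/0.9094 = 1950 kg m⁻³.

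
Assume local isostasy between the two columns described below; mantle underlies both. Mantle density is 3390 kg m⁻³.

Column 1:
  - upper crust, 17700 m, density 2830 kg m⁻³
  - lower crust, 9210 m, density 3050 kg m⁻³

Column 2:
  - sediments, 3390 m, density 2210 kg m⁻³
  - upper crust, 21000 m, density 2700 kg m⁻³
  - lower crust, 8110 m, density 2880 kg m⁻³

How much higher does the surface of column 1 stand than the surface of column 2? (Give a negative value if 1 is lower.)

For any compensation level in the mantle, the mantle terms cancel and isostasy reduces to e = (Σt_1 − Σt_2) − (Σ(ρt)_1 − Σ(ρt)_2) / ρ_m.
Σt_1 = 26910 m; Σt_2 = 32500 m; Σ(ρt)_1 = 78181500; Σ(ρt)_2 = 87548700 (in m·kg m⁻³).
e = (26910 − 32500) − (78181500 − 87548700) / 3390 = −2830 m.

−2830 m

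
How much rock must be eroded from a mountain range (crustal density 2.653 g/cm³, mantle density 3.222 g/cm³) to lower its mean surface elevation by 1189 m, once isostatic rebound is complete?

6730 m

Net drop Δ = e − u = e − e ρ_c/ρ_m = e (ρ_m − ρ_c)/ρ_m.
e = Δ ρ_m/(ρ_m − ρ_c) = 1189 m × 3.222/0.569 = 6730 m.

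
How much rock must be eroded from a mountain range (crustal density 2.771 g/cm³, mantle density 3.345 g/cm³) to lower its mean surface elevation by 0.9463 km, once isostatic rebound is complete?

5.51 km

Net drop Δ = e − u = e − e ρ_c/ρ_m = e (ρ_m − ρ_c)/ρ_m.
e = Δ ρ_m/(ρ_m − ρ_c) = 0.9463 km × 3.345/0.574 = 5.51 km.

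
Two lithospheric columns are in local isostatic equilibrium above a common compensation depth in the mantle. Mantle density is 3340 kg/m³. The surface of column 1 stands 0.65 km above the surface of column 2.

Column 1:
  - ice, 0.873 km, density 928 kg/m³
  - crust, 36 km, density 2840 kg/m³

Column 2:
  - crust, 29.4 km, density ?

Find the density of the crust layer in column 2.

Take the compensation level at the base of the deeper column (depth z_c below the surface of column 1) and equate Σ ρ_i t_i down to z_c; mantle fills any gap and the z_c terms cancel.
Column 1: 0.873×928 + 36×2840 + (z_c − 36.873)×3340
Column 2: 0.65×0 + 29.4×ρ + (z_c − 0.65 − 29.4)×3340
The z_c×3340 term appears on both sides and cancels. Collect the known terms of each column as K = Σ(ρt)_known − 3340 × (depth of known layers): K_1 = 103050.144 − 3340×36.873 = −20105.676; K_2 = 0 − 3340×(0.65 + 29.4) = −100367.
Balance: K_1 = K_2 + 29.4×ρ, so ρ = (K_1 − K_2)/29.4 = 80261.3/29.4 = 2730 kg/m³.

2730 kg/m³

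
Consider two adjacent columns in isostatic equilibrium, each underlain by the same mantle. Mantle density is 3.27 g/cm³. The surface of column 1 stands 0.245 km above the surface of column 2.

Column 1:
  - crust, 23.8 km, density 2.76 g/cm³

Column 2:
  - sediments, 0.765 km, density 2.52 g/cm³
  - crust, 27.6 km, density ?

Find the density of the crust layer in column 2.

Take the compensation level at the base of the deeper column (depth z_c below the surface of column 1) and equate Σ ρ_i t_i down to z_c; mantle fills any gap and the z_c terms cancel.
Column 1: 23.8×2.76 + (z_c − 23.8)×3.27
Column 2: 0.245×0 + 0.765×2.52 + 27.6×ρ + (z_c − 0.245 − 28.365)×3.27
The z_c×3.27 term appears on both sides and cancels. Collect the known terms of each column as K = Σ(ρt)_known − 3.27 × (depth of known layers): K_1 = 65.688 − 3.27×23.8 = −12.138; K_2 = 1.9278 − 3.27×(0.245 + 28.365) = −91.6269.
Balance: K_1 = K_2 + 27.6×ρ, so ρ = (K_1 − K_2)/27.6 = 79.4889/27.6 = 2.88 g/cm³.

2.88 g/cm³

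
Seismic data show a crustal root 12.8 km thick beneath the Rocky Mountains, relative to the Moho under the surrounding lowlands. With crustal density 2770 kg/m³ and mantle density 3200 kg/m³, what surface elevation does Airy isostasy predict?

1.99 km

In Airy isostatic equilibrium: ρ_c h = (ρ_m − ρ_c) r.
h = r (ρ_m − ρ_c) / ρ_c = 12.8 km × (3200 − 2770) / 2770 = 1.99 km.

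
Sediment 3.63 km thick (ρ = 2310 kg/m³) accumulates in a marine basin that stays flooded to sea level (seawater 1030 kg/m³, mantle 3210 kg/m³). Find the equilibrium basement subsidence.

Submarine loading: the sediment displaces seawater, and the subsidence is in turn flooded, so s (ρ_m − ρ_w) = t (ρ_sed − ρ_w).
s = 3.63 km × (2310 − 1030) / (3210 − 1030) = 2.13 km.

2.13 km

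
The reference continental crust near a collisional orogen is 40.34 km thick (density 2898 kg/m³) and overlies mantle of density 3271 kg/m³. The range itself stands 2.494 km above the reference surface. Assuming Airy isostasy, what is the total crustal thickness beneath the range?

62.2 km

Root depth r = h ρ_c / (ρ_m − ρ_c) = 2.494 km × 2898 / 373 = 19.38 km.
Total thickness = T + h + r = 40.34 km + 2.494 km + 19.38 km = 62.2 km.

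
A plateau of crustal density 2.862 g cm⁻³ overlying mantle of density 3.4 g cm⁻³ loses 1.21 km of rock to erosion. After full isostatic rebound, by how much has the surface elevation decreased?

0.191 km

Rebound u = e ρ_c/ρ_m = 1.21 km × 2.862/3.4 = 1.019 km.
Net surface drop = e − u = 1.21 km − 1.019 km = e (ρ_m − ρ_c)/ρ_m = 0.191 km.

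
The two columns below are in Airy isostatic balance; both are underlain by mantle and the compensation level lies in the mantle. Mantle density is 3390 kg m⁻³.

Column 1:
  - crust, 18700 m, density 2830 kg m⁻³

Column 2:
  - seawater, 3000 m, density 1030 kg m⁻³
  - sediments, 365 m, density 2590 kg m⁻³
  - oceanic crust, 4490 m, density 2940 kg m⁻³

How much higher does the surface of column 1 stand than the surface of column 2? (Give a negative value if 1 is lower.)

For any compensation level in the mantle, the mantle terms cancel and isostasy reduces to e = (Σt_1 − Σt_2) − (Σ(ρt)_1 − Σ(ρt)_2) / ρ_m.
Σt_1 = 18700 m; Σt_2 = 7855 m; Σ(ρt)_1 = 52921000; Σ(ρt)_2 = 17235950 (in m·kg m⁻³).
e = (18700 − 7855) − (52921000 − 17235950) / 3390 = 318 m.

318 m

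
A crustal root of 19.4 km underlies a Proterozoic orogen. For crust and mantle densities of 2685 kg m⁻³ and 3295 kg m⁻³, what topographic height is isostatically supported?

4.41 km

By Archimedes' principle applied to the lithosphere: ρ_c h = (ρ_m − ρ_c) r.
h = r (ρ_m − ρ_c) / ρ_c = 19.4 km × (3295 − 2685) / 2685 = 4.41 km.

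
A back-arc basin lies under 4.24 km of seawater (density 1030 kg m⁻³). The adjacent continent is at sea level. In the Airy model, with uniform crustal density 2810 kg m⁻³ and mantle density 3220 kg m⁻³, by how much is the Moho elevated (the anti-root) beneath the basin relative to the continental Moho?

Isostatic balance requires: replacing crust with seawater at the top is compensated by replacing crust with mantle at the base: d (ρ_c − ρ_w) = a (ρ_m − ρ_c).
a = d (ρ_c − ρ_w)/(ρ_m − ρ_c) = 4.24 km × 1780/410 = 18.4 km.

18.4 km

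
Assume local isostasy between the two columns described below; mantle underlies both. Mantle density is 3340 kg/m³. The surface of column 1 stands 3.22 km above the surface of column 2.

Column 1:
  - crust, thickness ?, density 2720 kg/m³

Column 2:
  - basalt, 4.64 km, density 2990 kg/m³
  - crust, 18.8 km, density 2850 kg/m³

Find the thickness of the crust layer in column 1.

34.8 km

Take the compensation level at the base of the deeper column (depth z_c below the surface of column 1) and equate Σ ρ_i t_i down to z_c; mantle fills any gap and the z_c terms cancel.
Column 1: x×2720 + (z_c − 0 − x)×3340
Column 2: 3.22×0 + 4.64×2990 + 18.8×2850 + (z_c − 3.22 − 23.44)×3340
The z_c×3340 term appears on both sides and cancels. Collect the known terms of each column as K = Σ(ρt)_known − 3340 × (depth of known layers): K_1 = 0 − 3340×0 = 0; K_2 = 67453.6 − 3340×(3.22 + 23.44) = −21590.8.
Balance: K_1 − x×(3340 − 2720) = K_2, so x = (K_1 − K_2)/(3340 − 2720) = 21590.8/620 = 34.8 km.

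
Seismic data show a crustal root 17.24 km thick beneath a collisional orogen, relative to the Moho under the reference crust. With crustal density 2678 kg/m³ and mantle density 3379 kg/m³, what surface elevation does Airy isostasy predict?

4.51 km

Balancing pressure at the compensation depth: ρ_c h = (ρ_m − ρ_c) r.
h = r (ρ_m − ρ_c) / ρ_c = 17.24 km × (3379 − 2678) / 2678 = 4.51 km.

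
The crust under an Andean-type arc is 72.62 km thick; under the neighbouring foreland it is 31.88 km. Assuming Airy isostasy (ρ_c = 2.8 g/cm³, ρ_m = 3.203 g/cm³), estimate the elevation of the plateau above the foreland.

5.13 km

Excess crust Δ = 72.62 km − 31.88 km = 40.74 km, split between elevation h and root r with h + r = Δ.
Airy balance ρ_c h = (ρ_m − ρ_c) r gives r = h ρ_c/(ρ_m − ρ_c), so h (1 + ρ_c/(ρ_m − ρ_c)) = Δ, i.e. h = Δ (ρ_m − ρ_c)/ρ_m.
h = 40.74 km × 0.403/3.203 = 5.13 km.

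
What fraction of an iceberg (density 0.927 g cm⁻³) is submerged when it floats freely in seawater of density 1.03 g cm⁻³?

Submerged fraction = ρ_obj/ρ_fluid = 0.927/1.03 = 90%.

90%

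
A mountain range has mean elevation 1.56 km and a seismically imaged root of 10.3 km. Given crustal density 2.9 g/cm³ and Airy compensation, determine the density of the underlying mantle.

Airy balance: ρ_c h = (ρ_m − ρ_c) r → ρ_m = ρ_c (1 + h/r).
ρ_m = 2.9 × (1 + 1.56 km/10.3 km) = 3.34 g/cm³.

3.34 g/cm³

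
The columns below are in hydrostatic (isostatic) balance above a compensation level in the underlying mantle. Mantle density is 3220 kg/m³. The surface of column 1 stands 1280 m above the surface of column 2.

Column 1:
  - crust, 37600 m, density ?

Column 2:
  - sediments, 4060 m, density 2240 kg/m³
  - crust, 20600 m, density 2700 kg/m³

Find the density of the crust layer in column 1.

Take the compensation level at the base of the deeper column (depth z_c below the surface of column 1) and equate Σ ρ_i t_i down to z_c; mantle fills any gap and the z_c terms cancel.
Column 1: 37600×ρ + (z_c − 37600)×3220
Column 2: 1280×0 + 4060×2240 + 20600×2700 + (z_c − 1280 − 24660)×3220
The z_c×3220 term appears on both sides and cancels. Collect the known terms of each column as K = Σ(ρt)_known − 3220 × (depth of known layers): K_1 = 0 − 3220×37600 = −121072000; K_2 = 64714400 − 3220×(1280 + 24660) = −18812400.
Balance: K_1 + 37600×ρ = K_2, so ρ = (K_2 − K_1)/37600 = 102260000/37600 = 2720 kg/m³.

2720 kg/m³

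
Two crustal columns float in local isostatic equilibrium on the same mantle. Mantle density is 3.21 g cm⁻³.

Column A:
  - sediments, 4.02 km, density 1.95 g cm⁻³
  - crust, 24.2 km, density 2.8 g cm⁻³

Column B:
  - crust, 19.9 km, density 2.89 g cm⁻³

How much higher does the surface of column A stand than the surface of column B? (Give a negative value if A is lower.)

2.69 km

For any compensation level in the mantle, the mantle terms cancel and isostasy reduces to e = (Σt_A − Σt_B) − (Σ(ρt)_A − Σ(ρt)_B) / ρ_m.
Σt_A = 28.22 km; Σt_B = 19.9 km; Σ(ρt)_A = 75.599; Σ(ρt)_B = 57.511 (in km·g cm⁻³).
e = (28.22 − 19.9) − (75.599 − 57.511) / 3.21 = 2.69 km.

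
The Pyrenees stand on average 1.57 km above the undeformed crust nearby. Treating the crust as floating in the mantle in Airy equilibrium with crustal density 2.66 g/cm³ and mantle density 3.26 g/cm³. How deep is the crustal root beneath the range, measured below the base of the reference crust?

6.96 km

By Archimedes' principle applied to the lithosphere: the weight of the topography is balanced by the buoyancy of the root, ρ_c h = (ρ_m − ρ_c) r.
r = h · ρ_c / (ρ_m − ρ_c) = 1.57 km × 2.66 / (3.26 − 2.66) = 6.96 km.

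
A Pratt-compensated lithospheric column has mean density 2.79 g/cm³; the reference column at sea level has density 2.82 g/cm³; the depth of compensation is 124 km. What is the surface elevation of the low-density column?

ρ_ref D = ρ (D + h) → h = D (ρ_ref − ρ)/ρ.
h = 124 km × (2.82 − 2.79)/2.79 = 1.33 km.

1.33 km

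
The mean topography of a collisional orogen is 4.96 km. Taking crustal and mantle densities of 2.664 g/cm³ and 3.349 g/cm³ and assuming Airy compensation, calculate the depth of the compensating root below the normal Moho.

By Archimedes' principle applied to the lithosphere: the weight of the topography is balanced by the buoyancy of the root, ρ_c h = (ρ_m − ρ_c) r.
r = h · ρ_c / (ρ_m − ρ_c) = 4.96 km × 2.664 / (3.349 − 2.664) = 19.3 km.

19.3 km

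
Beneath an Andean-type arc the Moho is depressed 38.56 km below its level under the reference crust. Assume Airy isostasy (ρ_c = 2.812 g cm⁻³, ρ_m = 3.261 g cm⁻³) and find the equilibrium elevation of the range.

6.16 km

For local isostatic compensation: ρ_c h = (ρ_m − ρ_c) r.
h = r (ρ_m − ρ_c) / ρ_c = 38.56 km × (3.261 − 2.812) / 2.812 = 6.16 km.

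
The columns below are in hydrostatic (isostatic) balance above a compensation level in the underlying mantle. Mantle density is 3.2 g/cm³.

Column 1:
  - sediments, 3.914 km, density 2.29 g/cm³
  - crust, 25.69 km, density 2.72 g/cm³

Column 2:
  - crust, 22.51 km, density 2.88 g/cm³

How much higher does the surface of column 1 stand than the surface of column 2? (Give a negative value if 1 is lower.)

2.72 km

For any compensation level in the mantle, the mantle terms cancel and isostasy reduces to e = (Σt_1 − Σt_2) − (Σ(ρt)_1 − Σ(ρt)_2) / ρ_m.
Σt_1 = 29.604 km; Σt_2 = 22.51 km; Σ(ρt)_1 = 78.83986; Σ(ρt)_2 = 64.8288 (in km·g/cm³).
e = (29.604 − 22.51) − (78.83986 − 64.8288) / 3.2 = 2.72 km.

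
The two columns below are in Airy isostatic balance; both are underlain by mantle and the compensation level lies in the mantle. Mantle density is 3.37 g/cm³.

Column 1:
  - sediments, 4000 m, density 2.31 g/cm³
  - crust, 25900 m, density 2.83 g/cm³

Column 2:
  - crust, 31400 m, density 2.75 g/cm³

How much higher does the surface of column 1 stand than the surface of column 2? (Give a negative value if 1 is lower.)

−369 m

For any compensation level in the mantle, the mantle terms cancel and isostasy reduces to e = (Σt_1 − Σt_2) − (Σ(ρt)_1 − Σ(ρt)_2) / ρ_m.
Σt_1 = 29900 m; Σt_2 = 31400 m; Σ(ρt)_1 = 82537; Σ(ρt)_2 = 86350 (in m·g/cm³).
e = (29900 − 31400) − (82537 − 86350) / 3.37 = −369 m.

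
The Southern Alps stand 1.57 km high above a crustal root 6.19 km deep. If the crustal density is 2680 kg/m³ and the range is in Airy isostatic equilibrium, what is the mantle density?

Airy balance: ρ_c h = (ρ_m − ρ_c) r → ρ_m = ρ_c (1 + h/r).
ρ_m = 2680 × (1 + 1.57 km/6.19 km) = 3360 kg/m³.

3360 kg/m³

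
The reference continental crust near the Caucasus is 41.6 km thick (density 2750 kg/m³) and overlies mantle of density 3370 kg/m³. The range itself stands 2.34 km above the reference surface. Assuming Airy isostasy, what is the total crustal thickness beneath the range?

54.3 km

Root depth r = h ρ_c / (ρ_m − ρ_c) = 2.34 km × 2750 / 620 = 10.38 km.
Total thickness = T + h + r = 41.6 km + 2.34 km + 10.38 km = 54.3 km.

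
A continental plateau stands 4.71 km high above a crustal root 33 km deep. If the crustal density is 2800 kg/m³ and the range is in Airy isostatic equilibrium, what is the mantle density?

3200 kg/m³

Airy balance: ρ_c h = (ρ_m − ρ_c) r → ρ_m = ρ_c (1 + h/r).
ρ_m = 2800 × (1 + 4.71 km/33 km) = 3200 kg/m³.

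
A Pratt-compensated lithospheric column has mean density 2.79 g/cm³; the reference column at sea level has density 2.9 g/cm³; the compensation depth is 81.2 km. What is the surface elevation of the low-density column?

ρ_ref D = ρ (D + h) → h = D (ρ_ref − ρ)/ρ.
h = 81.2 km × (2.9 − 2.79)/2.79 = 3.2 km.

3.2 km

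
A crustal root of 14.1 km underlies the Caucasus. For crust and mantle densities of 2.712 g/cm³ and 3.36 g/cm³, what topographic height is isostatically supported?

3.37 km

By Archimedes' principle applied to the lithosphere: ρ_c h = (ρ_m − ρ_c) r.
h = r (ρ_m − ρ_c) / ρ_c = 14.1 km × (3.36 − 2.712) / 2.712 = 3.37 km.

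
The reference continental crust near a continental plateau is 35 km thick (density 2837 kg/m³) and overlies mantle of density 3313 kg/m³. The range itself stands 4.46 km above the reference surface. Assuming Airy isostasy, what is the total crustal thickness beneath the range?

66 km

Root depth r = h ρ_c / (ρ_m − ρ_c) = 4.46 km × 2837 / 476 = 26.58 km.
Total thickness = T + h + r = 35 km + 4.46 km + 26.58 km = 66 km.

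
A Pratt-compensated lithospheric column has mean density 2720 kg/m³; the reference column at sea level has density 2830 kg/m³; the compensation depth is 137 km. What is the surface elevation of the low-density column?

5.54 km

ρ_ref D = ρ (D + h) → h = D (ρ_ref − ρ)/ρ.
h = 137 km × (2830 − 2720)/2720 = 5.54 km.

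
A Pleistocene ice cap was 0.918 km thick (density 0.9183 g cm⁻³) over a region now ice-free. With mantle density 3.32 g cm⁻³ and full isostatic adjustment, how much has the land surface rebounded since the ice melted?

Removing the load lets mantle flow back in; uplift u satisfies ρ_ice t = ρ_m u.
u = t ρ_ice/ρ_m = 0.918 km × 0.9183/3.32 = 0.254 km.

0.254 km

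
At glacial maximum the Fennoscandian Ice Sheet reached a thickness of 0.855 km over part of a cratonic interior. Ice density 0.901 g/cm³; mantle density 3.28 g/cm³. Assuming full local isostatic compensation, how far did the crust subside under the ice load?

0.235 km

For local isostatic compensation: the ice load ρ_ice t is balanced by mantle displaced below, ρ_m s.
s = t ρ_ice / ρ_m = 0.855 km × 0.901/3.28 = 0.235 km.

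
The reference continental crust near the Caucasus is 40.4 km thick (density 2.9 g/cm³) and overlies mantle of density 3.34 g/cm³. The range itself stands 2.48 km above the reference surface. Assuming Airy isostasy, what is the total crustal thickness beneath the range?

59.2 km

Root depth r = h ρ_c / (ρ_m − ρ_c) = 2.48 km × 2.9 / 0.44 = 16.35 km.
Total thickness = T + h + r = 40.4 km + 2.48 km + 16.35 km = 59.2 km.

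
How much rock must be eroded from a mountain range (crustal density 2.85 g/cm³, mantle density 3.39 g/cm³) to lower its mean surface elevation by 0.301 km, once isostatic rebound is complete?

Net drop Δ = e − u = e − e ρ_c/ρ_m = e (ρ_m − ρ_c)/ρ_m.
e = Δ ρ_m/(ρ_m − ρ_c) = 0.301 km × 3.39/0.54 = 1.89 km.

1.89 km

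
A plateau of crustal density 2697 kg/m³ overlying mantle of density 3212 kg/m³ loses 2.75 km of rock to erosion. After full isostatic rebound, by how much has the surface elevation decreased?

Rebound u = e ρ_c/ρ_m = 2.75 km × 2697/3212 = 2.309 km.
Net surface drop = e − u = 2.75 km − 2.309 km = e (ρ_m − ρ_c)/ρ_m = 0.441 km.

0.441 km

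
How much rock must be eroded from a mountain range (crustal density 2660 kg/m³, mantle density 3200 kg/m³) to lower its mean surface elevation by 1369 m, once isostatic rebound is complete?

8110 m

Net drop Δ = e − u = e − e ρ_c/ρ_m = e (ρ_m − ρ_c)/ρ_m.
e = Δ ρ_m/(ρ_m − ρ_c) = 1369 m × 3200/540 = 8110 m.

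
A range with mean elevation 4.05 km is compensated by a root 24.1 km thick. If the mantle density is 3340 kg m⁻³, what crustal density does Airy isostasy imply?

2860 kg m⁻³

ρ_c h = (ρ_m − ρ_c) r → ρ_c (h + r) = ρ_m r → ρ_c = ρ_m r / (h + r).
ρ_c = 3340 × 24.1 km / (4.05 km + 24.1 km) = 2860 kg m⁻³.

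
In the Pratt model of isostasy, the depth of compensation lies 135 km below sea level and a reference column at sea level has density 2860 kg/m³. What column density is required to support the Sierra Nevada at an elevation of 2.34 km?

2810 kg/m³

Pratt balance: ρ_ref D = ρ (D + h).
ρ = ρ_ref D/(D + h) = 2860 × 135 km/(135 km + 2.34 km) = 2810 kg/m³.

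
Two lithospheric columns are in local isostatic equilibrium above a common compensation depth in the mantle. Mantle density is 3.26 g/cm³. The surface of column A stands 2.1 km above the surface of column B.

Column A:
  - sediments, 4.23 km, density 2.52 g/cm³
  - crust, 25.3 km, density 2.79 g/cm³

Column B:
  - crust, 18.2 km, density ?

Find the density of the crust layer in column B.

2.81 g/cm³

Take the compensation level at the base of the deeper column (depth z_c below the surface of column A) and equate Σ ρ_i t_i down to z_c; mantle fills any gap and the z_c terms cancel.
Column A: 4.23×2.52 + 25.3×2.79 + (z_c − 29.53)×3.26
Column B: 2.1×0 + 18.2×ρ + (z_c − 2.1 − 18.2)×3.26
The z_c×3.26 term appears on both sides and cancels. Collect the known terms of each column as K = Σ(ρt)_known − 3.26 × (depth of known layers): K_A = 81.2466 − 3.26×29.53 = −15.0212; K_B = 0 − 3.26×(2.1 + 18.2) = −66.178.
Balance: K_A = K_B + 18.2×ρ, so ρ = (K_A − K_B)/18.2 = 51.1568/18.2 = 2.81 g/cm³.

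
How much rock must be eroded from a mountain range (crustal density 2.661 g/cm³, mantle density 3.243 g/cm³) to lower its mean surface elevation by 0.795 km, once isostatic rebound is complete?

4.43 km

Net drop Δ = e − u = e − e ρ_c/ρ_m = e (ρ_m − ρ_c)/ρ_m.
e = Δ ρ_m/(ρ_m − ρ_c) = 0.795 km × 3.243/0.582 = 4.43 km.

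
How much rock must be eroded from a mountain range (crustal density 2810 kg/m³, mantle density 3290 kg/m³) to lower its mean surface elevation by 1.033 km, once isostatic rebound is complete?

7.08 km

Net drop Δ = e − u = e − e ρ_c/ρ_m = e (ρ_m − ρ_c)/ρ_m.
e = Δ ρ_m/(ρ_m − ρ_c) = 1.033 km × 3290/480 = 7.08 km.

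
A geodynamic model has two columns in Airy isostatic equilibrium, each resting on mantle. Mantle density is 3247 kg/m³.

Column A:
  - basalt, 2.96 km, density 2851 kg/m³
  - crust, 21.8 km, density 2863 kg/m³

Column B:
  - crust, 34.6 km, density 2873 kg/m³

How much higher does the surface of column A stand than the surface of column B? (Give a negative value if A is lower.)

−1.05 km

For any compensation level in the mantle, the mantle terms cancel and isostasy reduces to e = (Σt_A − Σt_B) − (Σ(ρt)_A − Σ(ρt)_B) / ρ_m.
Σt_A = 24.76 km; Σt_B = 34.6 km; Σ(ρt)_A = 70852.36; Σ(ρt)_B = 99405.8 (in km·kg/m³).
e = (24.76 − 34.6) − (70852.36 − 99405.8) / 3247 = −1.05 km.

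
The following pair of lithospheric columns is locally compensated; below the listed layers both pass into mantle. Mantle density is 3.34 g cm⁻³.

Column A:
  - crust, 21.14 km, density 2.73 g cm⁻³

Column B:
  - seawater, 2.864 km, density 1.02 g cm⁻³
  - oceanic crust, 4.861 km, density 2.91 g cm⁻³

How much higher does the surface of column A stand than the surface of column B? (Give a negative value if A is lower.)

1.25 km

For any compensation level in the mantle, the mantle terms cancel and isostasy reduces to e = (Σt_A − Σt_B) − (Σ(ρt)_A − Σ(ρt)_B) / ρ_m.
Σt_A = 21.14 km; Σt_B = 7.725 km; Σ(ρt)_A = 57.7122; Σ(ρt)_B = 17.06679 (in km·g cm⁻³).
e = (21.14 − 7.725) − (57.7122 − 17.06679) / 3.34 = 1.25 km.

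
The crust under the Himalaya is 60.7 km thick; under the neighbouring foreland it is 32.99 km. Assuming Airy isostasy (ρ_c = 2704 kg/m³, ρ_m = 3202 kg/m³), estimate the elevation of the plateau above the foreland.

Excess crust Δ = 60.7 km − 32.99 km = 27.71 km, split between elevation h and root r with h + r = Δ.
Airy balance ρ_c h = (ρ_m − ρ_c) r gives r = h ρ_c/(ρ_m − ρ_c), so h (1 + ρ_c/(ρ_m − ρ_c)) = Δ, i.e. h = Δ (ρ_m − ρ_c)/ρ_m.
h = 27.71 km × 498/3202 = 4.31 km.

4.31 km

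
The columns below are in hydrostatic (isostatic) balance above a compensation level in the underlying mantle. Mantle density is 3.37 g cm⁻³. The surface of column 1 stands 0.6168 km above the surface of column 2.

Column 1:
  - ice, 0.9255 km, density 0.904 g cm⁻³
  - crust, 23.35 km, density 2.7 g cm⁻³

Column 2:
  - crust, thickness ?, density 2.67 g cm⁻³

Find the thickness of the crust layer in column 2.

22.6 km

Take the compensation level at the base of the deeper column (depth z_c below the surface of column 1) and equate Σ ρ_i t_i down to z_c; mantle fills any gap and the z_c terms cancel.
Column 1: 0.9255×0.904 + 23.35×2.7 + (z_c − 24.2755)×3.37
Column 2: 0.6168×0 + x×2.67 + (z_c − 0.6168 − 0 − x)×3.37
The z_c×3.37 term appears on both sides and cancels. Collect the known terms of each column as K = Σ(ρt)_known − 3.37 × (depth of known layers): K_1 = 63.881652 − 3.37×24.2755 = −17.926783; K_2 = 0 − 3.37×(0.6168 + 0) = −2.078616.
Balance: K_1 = K_2 − x×(3.37 − 2.67), so x = (K_2 − K_1)/(3.37 − 2.67) = 15.8482/0.7 = 22.6 km.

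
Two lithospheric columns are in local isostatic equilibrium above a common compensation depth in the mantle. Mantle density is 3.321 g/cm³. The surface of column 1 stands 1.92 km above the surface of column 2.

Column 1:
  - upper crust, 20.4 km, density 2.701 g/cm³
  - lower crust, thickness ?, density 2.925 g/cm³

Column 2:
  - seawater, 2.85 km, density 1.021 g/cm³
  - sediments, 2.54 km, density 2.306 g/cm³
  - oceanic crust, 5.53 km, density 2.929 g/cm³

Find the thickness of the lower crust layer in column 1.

12.7 km

Take the compensation level at the base of the deeper column (depth z_c below the surface of column 1) and equate Σ ρ_i t_i down to z_c; mantle fills any gap and the z_c terms cancel.
Column 1: 20.4×2.701 + x×2.925 + (z_c − 20.4 − x)×3.321
Column 2: 1.92×0 + 2.85×1.021 + 2.54×2.306 + 5.53×2.929 + (z_c − 1.92 − 10.92)×3.321
The z_c×3.321 term appears on both sides and cancels. Collect the known terms of each column as K = Σ(ρt)_known − 3.321 × (depth of known layers): K_1 = 55.1004 − 3.321×20.4 = −12.648; K_2 = 24.96446 − 3.321×(1.92 + 10.92) = −17.67718.
Balance: K_1 − x×(3.321 − 2.925) = K_2, so x = (K_1 − K_2)/(3.321 − 2.925) = 5.02918/0.396 = 12.7 km.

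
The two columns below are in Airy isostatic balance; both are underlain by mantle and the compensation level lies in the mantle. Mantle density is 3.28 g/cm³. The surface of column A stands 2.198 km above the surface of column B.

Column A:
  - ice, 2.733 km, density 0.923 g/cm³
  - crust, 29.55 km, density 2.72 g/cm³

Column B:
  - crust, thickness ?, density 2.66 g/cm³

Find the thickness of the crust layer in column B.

25.5 km

Take the compensation level at the base of the deeper column (depth z_c below the surface of column A) and equate Σ ρ_i t_i down to z_c; mantle fills any gap and the z_c terms cancel.
Column A: 2.733×0.923 + 29.55×2.72 + (z_c − 32.283)×3.28
Column B: 2.198×0 + x×2.66 + (z_c − 2.198 − 0 − x)×3.28
The z_c×3.28 term appears on both sides and cancels. Collect the known terms of each column as K = Σ(ρt)_known − 3.28 × (depth of known layers): K_A = 82.898559 − 3.28×32.283 = −22.989681; K_B = 0 − 3.28×(2.198 + 0) = −7.20944.
Balance: K_A = K_B − x×(3.28 − 2.66), so x = (K_B − K_A)/(3.28 − 2.66) = 15.7802/0.62 = 25.5 km.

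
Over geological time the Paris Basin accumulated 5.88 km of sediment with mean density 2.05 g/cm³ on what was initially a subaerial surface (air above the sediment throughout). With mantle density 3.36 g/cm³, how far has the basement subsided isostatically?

3.59 km

Subaerial load: s = t ρ_sed / ρ_m = 5.88 km × 2.05/3.36 = 3.59 km.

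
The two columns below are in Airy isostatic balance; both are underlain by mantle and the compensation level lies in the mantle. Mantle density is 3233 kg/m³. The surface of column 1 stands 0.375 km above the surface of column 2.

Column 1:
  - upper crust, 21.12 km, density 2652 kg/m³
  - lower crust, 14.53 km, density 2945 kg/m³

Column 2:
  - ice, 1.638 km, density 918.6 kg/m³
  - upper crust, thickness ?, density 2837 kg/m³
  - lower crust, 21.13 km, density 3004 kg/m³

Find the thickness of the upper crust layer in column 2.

16.7 km

Take the compensation level at the base of the deeper column (depth z_c below the surface of column 1) and equate Σ ρ_i t_i down to z_c; mantle fills any gap and the z_c terms cancel.
Column 1: 21.12×2652 + 14.53×2945 + (z_c − 35.65)×3233
Column 2: 0.375×0 + 1.638×918.6 + x×2837 + 21.13×3004 + (z_c − 0.375 − 22.768 − x)×3233
The z_c×3233 term appears on both sides and cancels. Collect the known terms of each column as K = Σ(ρt)_known − 3233 × (depth of known layers): K_1 = 98801.09 − 3233×35.65 = −16455.36; K_2 = 64979.1868 − 3233×(0.375 + 22.768) = −9842.1322.
Balance: K_1 = K_2 − x×(3233 − 2837), so x = (K_2 − K_1)/(3233 − 2837) = 6613.23/396 = 16.7 km.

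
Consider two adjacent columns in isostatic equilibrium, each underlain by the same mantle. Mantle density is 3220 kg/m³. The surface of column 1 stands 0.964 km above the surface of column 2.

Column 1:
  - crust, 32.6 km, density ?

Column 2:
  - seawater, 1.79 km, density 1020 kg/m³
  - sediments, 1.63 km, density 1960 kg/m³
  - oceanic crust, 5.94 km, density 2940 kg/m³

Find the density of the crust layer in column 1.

Take the compensation level at the base of the deeper column (depth z_c below the surface of column 1) and equate Σ ρ_i t_i down to z_c; mantle fills any gap and the z_c terms cancel.
Column 1: 32.6×ρ + (z_c − 32.6)×3220
Column 2: 0.964×0 + 1.79×1020 + 1.63×1960 + 5.94×2940 + (z_c − 0.964 − 9.36)×3220
The z_c×3220 term appears on both sides and cancels. Collect the known terms of each column as K = Σ(ρt)_known − 3220 × (depth of known layers): K_1 = 0 − 3220×32.6 = −104972; K_2 = 22484.2 − 3220×(0.964 + 9.36) = −10759.08.
Balance: K_1 + 32.6×ρ = K_2, so ρ = (K_2 − K_1)/32.6 = 94212.9/32.6 = 2890 kg/m³.

2890 kg/m³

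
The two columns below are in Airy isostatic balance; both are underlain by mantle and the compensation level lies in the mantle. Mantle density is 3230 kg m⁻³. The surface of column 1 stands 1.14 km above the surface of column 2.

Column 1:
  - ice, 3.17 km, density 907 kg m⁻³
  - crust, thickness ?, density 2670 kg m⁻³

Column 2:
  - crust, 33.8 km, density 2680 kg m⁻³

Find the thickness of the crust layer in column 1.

Take the compensation level at the base of the deeper column (depth z_c below the surface of column 1) and equate Σ ρ_i t_i down to z_c; mantle fills any gap and the z_c terms cancel.
Column 1: 3.17×907 + x×2670 + (z_c − 3.17 − x)×3230
Column 2: 1.14×0 + 33.8×2680 + (z_c − 1.14 − 33.8)×3230
The z_c×3230 term appears on both sides and cancels. Collect the known terms of each column as K = Σ(ρt)_known − 3230 × (depth of known layers): K_1 = 2875.19 − 3230×3.17 = −7363.91; K_2 = 90584 − 3230×(1.14 + 33.8) = −22272.2.
Balance: K_1 − x×(3230 − 2670) = K_2, so x = (K_1 − K_2)/(3230 − 2670) = 14908.3/560 = 26.6 km.

26.6 km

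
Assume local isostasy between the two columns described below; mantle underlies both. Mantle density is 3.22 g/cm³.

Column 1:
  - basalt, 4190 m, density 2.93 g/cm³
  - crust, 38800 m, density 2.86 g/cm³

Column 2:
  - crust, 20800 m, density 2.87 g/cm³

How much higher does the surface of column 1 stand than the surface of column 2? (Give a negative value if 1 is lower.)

For any compensation level in the mantle, the mantle terms cancel and isostasy reduces to e = (Σt_1 − Σt_2) − (Σ(ρt)_1 − Σ(ρt)_2) / ρ_m.
Σt_1 = 42990 m; Σt_2 = 20800 m; Σ(ρt)_1 = 123244.7; Σ(ρt)_2 = 59696 (in m·g/cm³).
e = (42990 − 20800) − (123244.7 − 59696) / 3.22 = 2450 m.

2450 m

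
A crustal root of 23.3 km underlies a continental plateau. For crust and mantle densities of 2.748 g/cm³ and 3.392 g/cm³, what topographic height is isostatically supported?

5.46 km

In Airy isostatic equilibrium: ρ_c h = (ρ_m − ρ_c) r.
h = r (ρ_m − ρ_c) / ρ_c = 23.3 km × (3.392 − 2.748) / 2.748 = 5.46 km.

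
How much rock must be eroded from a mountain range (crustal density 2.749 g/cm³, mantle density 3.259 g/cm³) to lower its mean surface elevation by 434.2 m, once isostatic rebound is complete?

2770 m

Net drop Δ = e − u = e − e ρ_c/ρ_m = e (ρ_m − ρ_c)/ρ_m.
e = Δ ρ_m/(ρ_m − ρ_c) = 434.2 m × 3.259/0.51 = 2770 m.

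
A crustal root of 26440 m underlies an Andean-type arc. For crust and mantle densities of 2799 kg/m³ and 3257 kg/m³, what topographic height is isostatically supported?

For local isostatic compensation: ρ_c h = (ρ_m − ρ_c) r.
h = r (ρ_m − ρ_c) / ρ_c = 26440 m × (3257 − 2799) / 2799 = 4330 m.

4330 m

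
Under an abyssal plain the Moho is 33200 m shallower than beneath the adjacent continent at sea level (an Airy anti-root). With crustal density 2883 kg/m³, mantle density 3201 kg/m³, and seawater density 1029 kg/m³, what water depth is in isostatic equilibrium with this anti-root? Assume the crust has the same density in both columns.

5690 m

Replacing a thickness d of crust by seawater at the top must be balanced by replacing crust with mantle at the base: d (ρ_c − ρ_w) = a (ρ_m − ρ_c).
d = a (ρ_m − ρ_c)/(ρ_c − ρ_w) = 33200 m × 318/1854 = 5690 m.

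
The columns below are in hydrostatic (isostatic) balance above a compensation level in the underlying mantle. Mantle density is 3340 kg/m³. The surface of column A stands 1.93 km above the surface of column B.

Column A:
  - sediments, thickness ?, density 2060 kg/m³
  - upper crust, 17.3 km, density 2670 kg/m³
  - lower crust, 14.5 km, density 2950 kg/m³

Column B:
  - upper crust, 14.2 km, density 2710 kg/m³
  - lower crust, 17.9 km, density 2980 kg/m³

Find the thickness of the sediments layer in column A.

Take the compensation level at the base of the deeper column (depth z_c below the surface of column A) and equate Σ ρ_i t_i down to z_c; mantle fills any gap and the z_c terms cancel.
Column A: x×2060 + 17.3×2670 + 14.5×2950 + (z_c − 31.8 − x)×3340
Column B: 1.93×0 + 14.2×2710 + 17.9×2980 + (z_c − 1.93 − 32.1)×3340
The z_c×3340 term appears on both sides and cancels. Collect the known terms of each column as K = Σ(ρt)_known − 3340 × (depth of known layers): K_A = 88966 − 3340×31.8 = −17246; K_B = 91824 − 3340×(1.93 + 32.1) = −21836.2.
Balance: K_A − x×(3340 − 2060) = K_B, so x = (K_A − K_B)/(3340 − 2060) = 4590.2/1280 = 3.59 km.

3.59 km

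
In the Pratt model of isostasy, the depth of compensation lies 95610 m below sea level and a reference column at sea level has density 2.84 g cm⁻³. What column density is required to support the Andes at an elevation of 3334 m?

Pratt balance: ρ_ref D = ρ (D + h).
ρ = ρ_ref D/(D + h) = 2.84 × 95610 m/(95610 m + 3334 m) = 2.74 g cm⁻³.

2.74 g cm⁻³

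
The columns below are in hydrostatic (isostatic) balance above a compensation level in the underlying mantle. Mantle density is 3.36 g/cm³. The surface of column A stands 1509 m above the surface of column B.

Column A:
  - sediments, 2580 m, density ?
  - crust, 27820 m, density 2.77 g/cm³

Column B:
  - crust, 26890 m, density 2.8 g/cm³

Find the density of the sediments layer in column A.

1.92 g/cm³

Take the compensation level at the base of the deeper column (depth z_c below the surface of column A) and equate Σ ρ_i t_i down to z_c; mantle fills any gap and the z_c terms cancel.
Column A: 2580×ρ + 27820×2.77 + (z_c − 30400)×3.36
Column B: 1509×0 + 26890×2.8 + (z_c − 1509 − 26890)×3.36
The z_c×3.36 term appears on both sides and cancels. Collect the known terms of each column as K = Σ(ρt)_known − 3.36 × (depth of known layers): K_A = 77061.4 − 3.36×30400 = −25082.6; K_B = 75292 − 3.36×(1509 + 26890) = −20128.64.
Balance: K_A + 2580×ρ = K_B, so ρ = (K_B − K_A)/2580 = 4953.96/2580 = 1.92 g/cm³.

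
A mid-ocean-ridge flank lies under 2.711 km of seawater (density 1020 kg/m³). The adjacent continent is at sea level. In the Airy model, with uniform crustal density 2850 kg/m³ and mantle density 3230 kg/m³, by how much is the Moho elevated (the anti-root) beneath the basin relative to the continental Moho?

By Archimedes' principle applied to the lithosphere: replacing crust with seawater at the top is compensated by replacing crust with mantle at the base: d (ρ_c − ρ_w) = a (ρ_m − ρ_c).
a = d (ρ_c − ρ_w)/(ρ_m − ρ_c) = 2.711 km × 1830/380 = 13.1 km.

13.1 km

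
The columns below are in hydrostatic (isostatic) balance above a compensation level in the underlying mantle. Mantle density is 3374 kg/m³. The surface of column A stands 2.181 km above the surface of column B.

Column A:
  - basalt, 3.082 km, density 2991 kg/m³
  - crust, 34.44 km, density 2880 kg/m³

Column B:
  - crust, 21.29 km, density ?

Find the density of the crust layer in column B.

Take the compensation level at the base of the deeper column (depth z_c below the surface of column A) and equate Σ ρ_i t_i down to z_c; mantle fills any gap and the z_c terms cancel.
Column A: 3.082×2991 + 34.44×2880 + (z_c − 37.522)×3374
Column B: 2.181×0 + 21.29×ρ + (z_c − 2.181 − 21.29)×3374
The z_c×3374 term appears on both sides and cancels. Collect the known terms of each column as K = Σ(ρt)_known − 3374 × (depth of known layers): K_A = 108405.462 − 3374×37.522 = −18193.766; K_B = 0 − 3374×(2.181 + 21.29) = −79191.154.
Balance: K_A = K_B + 21.29×ρ, so ρ = (K_A − K_B)/21.29 = 60997.4/21.29 = 2870 kg/m³.

2870 kg/m³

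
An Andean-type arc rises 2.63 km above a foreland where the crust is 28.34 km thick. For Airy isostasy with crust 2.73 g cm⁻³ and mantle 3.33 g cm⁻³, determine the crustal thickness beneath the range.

42.9 km

Root depth r = h ρ_c / (ρ_m − ρ_c) = 2.63 km × 2.73 / 0.6 = 11.97 km.
Total thickness = T + h + r = 28.34 km + 2.63 km + 11.97 km = 42.9 km.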